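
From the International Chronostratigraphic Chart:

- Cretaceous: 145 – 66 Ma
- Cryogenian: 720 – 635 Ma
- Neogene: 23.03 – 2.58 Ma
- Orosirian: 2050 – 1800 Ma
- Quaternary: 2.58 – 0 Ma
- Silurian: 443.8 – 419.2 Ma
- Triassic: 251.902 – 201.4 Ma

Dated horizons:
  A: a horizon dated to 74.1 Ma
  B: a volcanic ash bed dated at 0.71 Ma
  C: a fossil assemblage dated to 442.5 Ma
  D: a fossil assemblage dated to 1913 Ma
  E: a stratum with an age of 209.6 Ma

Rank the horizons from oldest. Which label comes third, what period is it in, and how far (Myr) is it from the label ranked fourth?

Sorted oldest-first by Ma: D (1913), C (442.5), E (209.6), A (74.1), B (0.71).
The third oldest is E at 209.6 Ma, which lies in 251.902–201.4 Ma: the Triassic.
The fourth oldest is A at 74.1 Ma; separation = |209.6 − 74.1| = 135.5 Myr.

E, in the Triassic; 135.5 million years to A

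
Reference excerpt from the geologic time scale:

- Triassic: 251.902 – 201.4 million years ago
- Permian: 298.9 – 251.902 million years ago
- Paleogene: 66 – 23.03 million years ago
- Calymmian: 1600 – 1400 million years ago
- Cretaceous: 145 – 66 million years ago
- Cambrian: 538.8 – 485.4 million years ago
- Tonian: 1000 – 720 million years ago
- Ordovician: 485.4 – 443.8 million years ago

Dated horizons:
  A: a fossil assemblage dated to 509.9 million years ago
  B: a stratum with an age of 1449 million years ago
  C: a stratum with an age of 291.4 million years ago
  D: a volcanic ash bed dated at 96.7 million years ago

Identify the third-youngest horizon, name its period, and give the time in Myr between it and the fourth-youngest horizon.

A, in the Cambrian; 939.1 million years to B

Sorted youngest-first by Ma: D (96.7), C (291.4), A (509.9), B (1449).
The third youngest is A at 509.9 Ma, which lies in 538.8–485.4 Ma: the Cambrian.
The fourth youngest is B at 1449 Ma; separation = |509.9 − 1449| = 939.1 Myr.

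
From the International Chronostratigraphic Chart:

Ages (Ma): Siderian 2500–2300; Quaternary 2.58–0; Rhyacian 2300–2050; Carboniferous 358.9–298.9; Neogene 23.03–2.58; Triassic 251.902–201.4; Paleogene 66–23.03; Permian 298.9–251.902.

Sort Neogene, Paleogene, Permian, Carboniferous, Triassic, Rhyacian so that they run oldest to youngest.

Read off each span (Ma): Neogene 23.03–2.58; Paleogene 66–23.03; Permian 298.9–251.902; Carboniferous 358.9–298.9; Triassic 251.902–201.4; Rhyacian 2300–2050.
Larger Ma is older, so oldest→youngest is Rhyacian, Carboniferous, Permian, Triassic, Paleogene, Neogene.

Rhyacian, Carboniferous, Permian, Triassic, Paleogene, Neogene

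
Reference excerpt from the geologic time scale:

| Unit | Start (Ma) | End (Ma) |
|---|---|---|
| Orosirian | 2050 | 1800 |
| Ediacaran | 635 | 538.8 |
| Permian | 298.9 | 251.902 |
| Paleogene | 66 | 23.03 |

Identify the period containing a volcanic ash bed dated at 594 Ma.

Ediacaran

594 Ma lies between 635 and 538.8 Ma, so it falls in the Ediacaran.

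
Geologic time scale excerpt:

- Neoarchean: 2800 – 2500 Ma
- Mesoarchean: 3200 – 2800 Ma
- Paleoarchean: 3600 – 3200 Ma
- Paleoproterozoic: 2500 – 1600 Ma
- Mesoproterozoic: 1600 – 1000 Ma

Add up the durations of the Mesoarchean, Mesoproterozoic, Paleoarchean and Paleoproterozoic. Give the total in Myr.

Each duration: Mesoarchean = 400; Mesoproterozoic = 600; Paleoarchean = 400; Paleoproterozoic = 900.
Sum: 400 + 600 + 400 + 900 = 2300 Myr.

2300 million years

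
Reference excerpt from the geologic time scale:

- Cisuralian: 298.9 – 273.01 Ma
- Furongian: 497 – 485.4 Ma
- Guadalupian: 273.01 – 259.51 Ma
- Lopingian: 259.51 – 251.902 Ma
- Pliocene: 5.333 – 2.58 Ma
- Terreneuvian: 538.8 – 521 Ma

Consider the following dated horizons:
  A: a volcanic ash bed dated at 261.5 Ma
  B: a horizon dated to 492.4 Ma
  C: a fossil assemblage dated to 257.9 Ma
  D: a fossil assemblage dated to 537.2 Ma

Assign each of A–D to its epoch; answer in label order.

A — Guadalupian; B — Furongian; C — Lopingian; D — Terreneuvian

Match each age against the start–end ranges in the excerpt: A = 261.5 Ma → Guadalupian (273.01–259.51); B = 492.4 Ma → Furongian (497–485.4); C = 257.9 Ma → Lopingian (259.51–251.902); D = 537.2 Ma → Terreneuvian (538.8–521).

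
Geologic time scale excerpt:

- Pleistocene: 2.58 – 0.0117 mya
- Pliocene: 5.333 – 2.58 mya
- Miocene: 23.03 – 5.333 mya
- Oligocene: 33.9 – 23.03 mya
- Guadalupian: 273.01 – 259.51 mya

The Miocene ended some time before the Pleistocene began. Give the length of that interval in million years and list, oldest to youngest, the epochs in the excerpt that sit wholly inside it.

2.753 million years; Pliocene

The Miocene closes at 5.333 Ma and the Pleistocene opens at 2.58 Ma, so the interval is 5.333 − 2.58 = 2.753 Myr.
An epoch fits inside if it starts at or after 5.333 Ma and ends at or before 2.58 Ma; oldest first that gives Pliocene.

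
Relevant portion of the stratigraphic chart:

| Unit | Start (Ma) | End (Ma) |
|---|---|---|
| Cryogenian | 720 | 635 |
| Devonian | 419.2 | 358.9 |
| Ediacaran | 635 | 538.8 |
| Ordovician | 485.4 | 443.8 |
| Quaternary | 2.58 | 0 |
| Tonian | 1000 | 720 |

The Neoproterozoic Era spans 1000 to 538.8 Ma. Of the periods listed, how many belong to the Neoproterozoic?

3

Periods inside 1000–538.8 Ma: Tonian, Cryogenian, Ediacaran — 3 in total.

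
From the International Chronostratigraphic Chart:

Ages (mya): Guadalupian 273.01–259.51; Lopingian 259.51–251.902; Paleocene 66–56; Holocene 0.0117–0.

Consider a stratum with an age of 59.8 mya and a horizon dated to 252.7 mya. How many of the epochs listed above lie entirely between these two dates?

The older date is 252.7 Ma and the younger is 59.8 Ma.
No epoch both begins after 252.7 Ma and ends before 59.8 Ma, so the count is 0.

0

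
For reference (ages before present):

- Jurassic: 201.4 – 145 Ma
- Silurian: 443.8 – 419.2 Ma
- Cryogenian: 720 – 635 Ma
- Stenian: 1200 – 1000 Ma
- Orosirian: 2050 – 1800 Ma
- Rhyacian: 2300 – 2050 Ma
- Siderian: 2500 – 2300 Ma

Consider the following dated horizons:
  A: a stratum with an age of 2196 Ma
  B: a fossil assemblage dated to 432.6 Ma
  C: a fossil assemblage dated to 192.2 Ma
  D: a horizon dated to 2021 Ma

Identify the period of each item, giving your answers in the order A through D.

Match each age against the start–end ranges in the excerpt: A = 2196 Ma → Rhyacian (2300–2050); B = 432.6 Ma → Silurian (443.8–419.2); C = 192.2 Ma → Jurassic (201.4–145); D = 2021 Ma → Orosirian (2050–1800).

A — Rhyacian; B — Silurian; C — Jurassic; D — Orosirian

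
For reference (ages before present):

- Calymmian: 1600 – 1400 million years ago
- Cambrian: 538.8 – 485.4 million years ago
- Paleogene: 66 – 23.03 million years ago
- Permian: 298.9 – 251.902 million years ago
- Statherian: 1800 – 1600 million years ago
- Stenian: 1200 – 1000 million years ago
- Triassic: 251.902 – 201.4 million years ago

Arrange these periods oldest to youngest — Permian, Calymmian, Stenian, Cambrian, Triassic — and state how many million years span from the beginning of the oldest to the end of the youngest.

Start ages (Ma): Calymmian 1600, Stenian 1200, Cambrian 538.8, Permian 298.9, Triassic 251.902.
Ordered oldest to youngest: Calymmian, Stenian, Cambrian, Permian, Triassic.
Span = 1600 − 201.4 = 1398.6 Myr.

Calymmian, Stenian, Cambrian, Permian, Triassic; total span 1398.6 Myr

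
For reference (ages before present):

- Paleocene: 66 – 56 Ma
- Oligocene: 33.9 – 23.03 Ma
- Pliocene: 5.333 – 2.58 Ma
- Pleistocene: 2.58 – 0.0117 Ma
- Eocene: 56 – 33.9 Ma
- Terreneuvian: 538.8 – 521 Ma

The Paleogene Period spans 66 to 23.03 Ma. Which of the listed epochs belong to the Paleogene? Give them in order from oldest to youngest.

Epochs with both bounds inside 66–23.03 Ma: Paleocene (66–56), Eocene (56–33.9), Oligocene (33.9–23.03).

Paleocene, Eocene, Oligocene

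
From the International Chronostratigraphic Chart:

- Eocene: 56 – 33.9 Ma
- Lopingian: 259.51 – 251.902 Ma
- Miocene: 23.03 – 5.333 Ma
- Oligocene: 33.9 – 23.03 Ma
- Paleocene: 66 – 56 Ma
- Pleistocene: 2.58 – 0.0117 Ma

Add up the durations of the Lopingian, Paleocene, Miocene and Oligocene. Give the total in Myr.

46.175 million years

Each duration: Lopingian = 7.608; Paleocene = 10; Miocene = 17.697; Oligocene = 10.87.
Sum: 7.608 + 10 + 17.697 + 10.87 = 46.175 Myr.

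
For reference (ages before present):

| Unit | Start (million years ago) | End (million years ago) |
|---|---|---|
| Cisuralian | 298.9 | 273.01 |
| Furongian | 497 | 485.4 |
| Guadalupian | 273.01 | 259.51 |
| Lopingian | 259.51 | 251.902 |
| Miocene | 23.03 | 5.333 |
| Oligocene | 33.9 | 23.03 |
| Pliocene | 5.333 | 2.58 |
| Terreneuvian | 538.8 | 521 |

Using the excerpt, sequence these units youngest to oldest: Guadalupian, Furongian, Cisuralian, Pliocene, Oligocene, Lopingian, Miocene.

Pliocene, then Miocene, then Oligocene, then Lopingian, then Guadalupian, then Cisuralian, then Furongian

The oldest of these is Furongian (starts 497 Ma) and the youngest is Pliocene (ends 2.58 Ma).
In between, by decreasing start age: Cisuralian (298.9), Guadalupian (273.01), Lopingian (259.51), Oligocene (33.9), Miocene (23.03).
Listing youngest first means reversing that sequence.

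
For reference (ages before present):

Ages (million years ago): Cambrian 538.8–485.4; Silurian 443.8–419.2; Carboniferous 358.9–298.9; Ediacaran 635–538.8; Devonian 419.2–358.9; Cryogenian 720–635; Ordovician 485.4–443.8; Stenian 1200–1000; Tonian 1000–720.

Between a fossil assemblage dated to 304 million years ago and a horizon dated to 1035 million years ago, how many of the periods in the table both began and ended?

7

The older date is 1035 Ma and the younger is 304 Ma.
Periods with start < 1035 and end > 304 Ma: Tonian (1000–720), Cryogenian (720–635), Ediacaran (635–538.8), Cambrian (538.8–485.4), Ordovician (485.4–443.8), Silurian (443.8–419.2), Devonian (419.2–358.9).
That is 7 complete periods.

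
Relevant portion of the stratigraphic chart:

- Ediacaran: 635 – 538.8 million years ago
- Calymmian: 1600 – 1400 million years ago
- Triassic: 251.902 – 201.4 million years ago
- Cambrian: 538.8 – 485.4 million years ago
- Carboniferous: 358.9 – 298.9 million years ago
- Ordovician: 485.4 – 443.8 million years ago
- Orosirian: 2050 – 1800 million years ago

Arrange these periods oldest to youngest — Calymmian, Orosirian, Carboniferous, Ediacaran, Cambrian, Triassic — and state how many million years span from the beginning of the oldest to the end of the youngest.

Orosirian → Calymmian → Ediacaran → Cambrian → Carboniferous → Triassic; total span 1848.6 Myr

Start ages (Ma): Orosirian 2050, Calymmian 1600, Ediacaran 635, Cambrian 538.8, Carboniferous 358.9, Triassic 251.902.
Ordered oldest to youngest: Orosirian, Calymmian, Ediacaran, Cambrian, Carboniferous, Triassic.
Span = 2050 − 201.4 = 1848.6 Myr.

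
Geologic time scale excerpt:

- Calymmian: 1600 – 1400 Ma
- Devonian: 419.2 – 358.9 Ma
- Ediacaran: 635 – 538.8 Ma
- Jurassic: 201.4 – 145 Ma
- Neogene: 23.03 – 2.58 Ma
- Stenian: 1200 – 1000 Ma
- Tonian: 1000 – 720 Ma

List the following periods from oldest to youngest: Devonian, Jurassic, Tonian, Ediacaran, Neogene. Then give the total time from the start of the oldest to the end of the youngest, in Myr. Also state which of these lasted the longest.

Tonian → Ediacaran → Devonian → Jurassic → Neogene; total span 997.42 Myr; longest is Tonian

Start ages (Ma): Tonian 1000, Ediacaran 635, Devonian 419.2, Jurassic 201.4, Neogene 23.03.
Ordered oldest to youngest: Tonian, Ediacaran, Devonian, Jurassic, Neogene.
Span = 1000 − 2.58 = 997.42 Myr.
Durations: Jurassic 56.4, Tonian 280, Neogene 20.45, Ediacaran 96.2, Devonian 60.3 → longest is Tonian (280 Myr).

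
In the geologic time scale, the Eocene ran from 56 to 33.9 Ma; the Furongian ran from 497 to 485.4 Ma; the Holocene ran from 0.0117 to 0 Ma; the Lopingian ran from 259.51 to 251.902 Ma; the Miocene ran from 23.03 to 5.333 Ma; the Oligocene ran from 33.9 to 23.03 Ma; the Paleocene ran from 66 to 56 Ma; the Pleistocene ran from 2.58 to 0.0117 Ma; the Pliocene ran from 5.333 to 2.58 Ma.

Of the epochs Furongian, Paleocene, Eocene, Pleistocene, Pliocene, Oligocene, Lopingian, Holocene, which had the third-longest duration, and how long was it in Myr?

Start − end for each: Furongian 497 − 485.4 = 11.6; Paleocene 66 − 56 = 10; Eocene 56 − 33.9 = 22.1; Pleistocene 2.58 − 0.0117 = 2.5683; Pliocene 5.333 − 2.58 = 2.753; Oligocene 33.9 − 23.03 = 10.87; Lopingian 259.51 − 251.902 = 7.608; Holocene 0.0117 − 0 = 0.0117.
Ranking these from longest: Eocene > Furongian > Oligocene > Paleocene > Lopingian > Pliocene > Pleistocene > Holocene.
Position 3 in that ranking is Oligocene, which lasted 10.87 Myr.

Oligocene, 10.87 million years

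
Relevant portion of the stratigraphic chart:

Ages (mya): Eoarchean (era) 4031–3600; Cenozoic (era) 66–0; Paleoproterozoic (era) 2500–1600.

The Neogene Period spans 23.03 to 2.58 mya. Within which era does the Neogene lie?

The Neogene (23.03–2.58 Ma) lies entirely within 66–0 Ma, the Cenozoic Era.

Cenozoic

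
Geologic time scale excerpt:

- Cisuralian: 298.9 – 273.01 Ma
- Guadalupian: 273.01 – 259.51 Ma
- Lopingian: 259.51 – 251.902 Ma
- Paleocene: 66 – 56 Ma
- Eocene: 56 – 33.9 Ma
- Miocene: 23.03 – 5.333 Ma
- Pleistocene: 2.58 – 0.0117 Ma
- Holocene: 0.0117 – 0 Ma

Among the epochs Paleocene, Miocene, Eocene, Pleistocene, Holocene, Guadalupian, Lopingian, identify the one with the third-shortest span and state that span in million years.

Durations: Paleocene 10; Miocene 17.697; Eocene 22.1; Pleistocene 2.5683; Holocene 0.0117; Guadalupian 13.5; Lopingian 7.608 Myr.
Sorted shortest-first: Holocene (0.0117), Pleistocene (2.5683), Lopingian (7.608), Paleocene (10), Guadalupian (13.5), Miocene (17.697), Eocene (22.1).
The third shortest is Lopingian at 7.608 Myr.

Lopingian, 7.608 million years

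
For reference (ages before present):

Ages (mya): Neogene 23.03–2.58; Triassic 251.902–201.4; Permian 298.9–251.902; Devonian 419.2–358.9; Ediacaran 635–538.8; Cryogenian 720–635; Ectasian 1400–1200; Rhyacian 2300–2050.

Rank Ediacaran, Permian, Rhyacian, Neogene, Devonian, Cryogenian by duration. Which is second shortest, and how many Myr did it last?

Permian, 46.998 million years

Start − end for each: Ediacaran 635 − 538.8 = 96.2; Permian 298.9 − 251.902 = 46.998; Rhyacian 2300 − 2050 = 250; Neogene 23.03 − 2.58 = 20.45; Devonian 419.2 − 358.9 = 60.3; Cryogenian 720 − 635 = 85.
Ranking these from shortest: Neogene < Permian < Devonian < Cryogenian < Ediacaran < Rhyacian.
Position 2 in that ranking is Permian, which lasted 46.998 Myr.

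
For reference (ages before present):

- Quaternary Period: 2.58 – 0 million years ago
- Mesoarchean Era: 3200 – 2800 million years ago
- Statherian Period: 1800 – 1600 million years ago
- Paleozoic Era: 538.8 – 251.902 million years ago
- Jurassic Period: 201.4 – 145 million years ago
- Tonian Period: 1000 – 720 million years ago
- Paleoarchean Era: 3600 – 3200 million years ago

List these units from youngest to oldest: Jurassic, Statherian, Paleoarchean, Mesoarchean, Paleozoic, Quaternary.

Read off each span (Ma): Jurassic 201.4–145; Statherian 1800–1600; Paleoarchean 3600–3200; Mesoarchean 3200–2800; Paleozoic 538.8–251.902; Quaternary 2.58–0.
Larger Ma is older, so oldest→youngest is Paleoarchean, Mesoarchean, Statherian, Paleozoic, Jurassic, Quaternary; reverse it for youngest→oldest.

Quaternary, then Jurassic, then Paleozoic, then Statherian, then Mesoarchean, then Paleoarchean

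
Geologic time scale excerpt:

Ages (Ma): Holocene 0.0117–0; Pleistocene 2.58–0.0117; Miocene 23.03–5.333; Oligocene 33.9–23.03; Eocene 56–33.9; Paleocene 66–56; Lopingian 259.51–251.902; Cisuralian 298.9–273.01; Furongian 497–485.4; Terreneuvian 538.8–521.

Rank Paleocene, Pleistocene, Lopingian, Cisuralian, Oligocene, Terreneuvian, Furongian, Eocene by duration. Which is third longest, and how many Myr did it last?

Terreneuvian, 17.8 million years

Start − end for each: Paleocene 66 − 56 = 10; Pleistocene 2.58 − 0.0117 = 2.5683; Lopingian 259.51 − 251.902 = 7.608; Cisuralian 298.9 − 273.01 = 25.89; Oligocene 33.9 − 23.03 = 10.87; Terreneuvian 538.8 − 521 = 17.8; Furongian 497 − 485.4 = 11.6; Eocene 56 − 33.9 = 22.1.
Ranking these from longest: Cisuralian > Eocene > Terreneuvian > Furongian > Oligocene > Paleocene > Lopingian > Pleistocene.
Position 3 in that ranking is Terreneuvian, which lasted 17.8 Myr.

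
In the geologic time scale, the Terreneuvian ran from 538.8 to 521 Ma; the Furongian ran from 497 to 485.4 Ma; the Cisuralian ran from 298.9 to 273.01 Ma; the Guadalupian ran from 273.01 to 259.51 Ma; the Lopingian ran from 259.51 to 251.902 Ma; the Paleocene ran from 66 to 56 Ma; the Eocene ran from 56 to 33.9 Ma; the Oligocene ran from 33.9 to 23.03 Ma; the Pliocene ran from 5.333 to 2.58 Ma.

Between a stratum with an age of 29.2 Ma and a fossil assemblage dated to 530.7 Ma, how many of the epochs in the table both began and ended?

6

530.7 Ma sits inside the Terreneuvian (538.8–521) and 29.2 Ma inside the Oligocene (33.9–23.03); neither of those is wholly between the two dates.
The listed epochs lying completely between them are Furongian, Cisuralian, Guadalupian, Lopingian, Paleocene, Eocene — 6 in all.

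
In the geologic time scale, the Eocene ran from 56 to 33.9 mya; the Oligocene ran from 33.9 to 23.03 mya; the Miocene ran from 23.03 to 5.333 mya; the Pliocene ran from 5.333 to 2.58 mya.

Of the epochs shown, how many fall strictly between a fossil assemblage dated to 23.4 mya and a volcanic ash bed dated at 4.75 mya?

1

23.4 Ma sits inside the Oligocene (33.9–23.03) and 4.75 Ma inside the Pliocene (5.333–2.58); neither of those is wholly between the two dates.
The listed epochs lying completely between them are Miocene — 1 in all.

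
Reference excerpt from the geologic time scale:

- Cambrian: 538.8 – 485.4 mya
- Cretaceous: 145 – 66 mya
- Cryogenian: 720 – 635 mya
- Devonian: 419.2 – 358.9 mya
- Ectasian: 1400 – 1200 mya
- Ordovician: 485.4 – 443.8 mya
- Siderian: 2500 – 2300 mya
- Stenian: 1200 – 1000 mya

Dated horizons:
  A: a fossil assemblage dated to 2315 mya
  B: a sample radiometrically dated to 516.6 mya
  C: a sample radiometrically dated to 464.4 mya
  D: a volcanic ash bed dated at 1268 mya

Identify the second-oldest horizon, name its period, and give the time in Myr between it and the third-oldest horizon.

D, in the Ectasian; 751.4 million years to B

Larger Ma means older, so oldest first: A 2315 > D 1268 > B 516.6 > C 464.4.
Counting 2 along gives D (1268 Ma); the excerpt puts that inside the Ectasian, 1400–1200 Ma.
Next in line is B (516.6 Ma), and 1268 − 516.6 = 751.4 Myr.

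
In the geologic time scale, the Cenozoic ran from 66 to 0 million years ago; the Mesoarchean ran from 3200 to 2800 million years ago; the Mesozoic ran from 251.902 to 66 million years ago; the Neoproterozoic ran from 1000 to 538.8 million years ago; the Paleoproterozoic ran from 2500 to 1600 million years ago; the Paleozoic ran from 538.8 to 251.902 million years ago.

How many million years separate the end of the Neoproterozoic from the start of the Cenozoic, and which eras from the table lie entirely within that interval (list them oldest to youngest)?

472.8 million years; Paleozoic, Mesozoic

End of Neoproterozoic = 538.8 Ma; start of Cenozoic = 66 Ma.
Gap = 538.8 − 66 = 472.8 Myr.
Eras wholly inside 538.8–66 Ma: Paleozoic (538.8–251.902), Mesozoic (251.902–66).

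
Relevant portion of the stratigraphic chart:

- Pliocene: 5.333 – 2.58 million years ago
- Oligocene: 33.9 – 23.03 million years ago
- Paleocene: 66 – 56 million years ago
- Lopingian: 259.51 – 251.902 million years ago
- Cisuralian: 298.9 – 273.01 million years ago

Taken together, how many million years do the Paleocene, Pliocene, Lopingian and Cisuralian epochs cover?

46.251 million years

Duration is start − end for each: (66 − 56) + (5.333 − 2.58) + (259.51 − 251.902) + (298.9 − 273.01).
That is 10 + 2.753 + 7.608 + 25.89, which totals 46.251 million years.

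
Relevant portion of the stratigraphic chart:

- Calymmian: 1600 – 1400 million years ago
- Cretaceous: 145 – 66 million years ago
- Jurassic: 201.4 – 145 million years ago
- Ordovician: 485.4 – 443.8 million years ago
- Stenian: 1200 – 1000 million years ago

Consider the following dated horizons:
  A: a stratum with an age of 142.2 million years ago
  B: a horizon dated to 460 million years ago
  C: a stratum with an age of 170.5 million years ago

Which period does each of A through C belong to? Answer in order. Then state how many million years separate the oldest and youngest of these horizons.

A: 142.2 Ma lies in 145–66 Ma, so Cretaceous.
B: 460 Ma lies in 485.4–443.8 Ma, so Ordovician.
C: 170.5 Ma lies in 201.4–145 Ma, so Jurassic.
Oldest = 460 Ma, youngest = 142.2 Ma → span 317.8 Myr.

A — Cretaceous; B — Ordovician; C — Jurassic; span 317.8 million years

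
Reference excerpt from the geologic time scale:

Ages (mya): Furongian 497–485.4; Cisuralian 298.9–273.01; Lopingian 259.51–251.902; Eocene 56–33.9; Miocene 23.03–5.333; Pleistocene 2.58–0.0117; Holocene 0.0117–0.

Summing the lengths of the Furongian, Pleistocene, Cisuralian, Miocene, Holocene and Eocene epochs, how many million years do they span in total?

79.867 million years

Each duration: Furongian = 11.6; Pleistocene = 2.5683; Cisuralian = 25.89; Miocene = 17.697; Holocene = 0.0117; Eocene = 22.1.
Sum: 11.6 + 2.5683 + 25.89 + 17.697 + 0.0117 + 22.1 = 79.867 Myr.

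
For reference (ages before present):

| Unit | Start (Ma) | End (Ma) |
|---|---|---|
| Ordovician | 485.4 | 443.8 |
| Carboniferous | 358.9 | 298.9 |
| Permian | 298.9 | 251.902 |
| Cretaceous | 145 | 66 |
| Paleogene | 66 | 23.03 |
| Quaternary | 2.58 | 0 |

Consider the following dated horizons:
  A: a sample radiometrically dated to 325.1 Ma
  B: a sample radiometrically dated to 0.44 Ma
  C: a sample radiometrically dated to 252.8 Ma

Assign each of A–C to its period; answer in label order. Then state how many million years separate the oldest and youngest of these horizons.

Match each age against the start–end ranges in the excerpt: A = 325.1 Ma → Carboniferous (358.9–298.9); B = 0.44 Ma → Quaternary (2.58–0); C = 252.8 Ma → Permian (298.9–251.902).
The largest age is 325.1 Ma and the smallest is 0.44 Ma; their difference is 324.66 Myr.

A — Carboniferous; B — Quaternary; C — Permian; span 324.66 million years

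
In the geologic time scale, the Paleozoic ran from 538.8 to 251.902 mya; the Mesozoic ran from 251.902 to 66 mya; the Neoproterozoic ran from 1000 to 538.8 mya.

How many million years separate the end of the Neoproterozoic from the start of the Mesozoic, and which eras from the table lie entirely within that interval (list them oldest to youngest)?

286.898 million years; Paleozoic

The Neoproterozoic closes at 538.8 Ma and the Mesozoic opens at 251.902 Ma, so the interval is 538.8 − 251.902 = 286.898 Myr.
An era fits inside if it starts at or after 538.8 Ma and ends at or before 251.902 Ma; oldest first that gives Paleozoic.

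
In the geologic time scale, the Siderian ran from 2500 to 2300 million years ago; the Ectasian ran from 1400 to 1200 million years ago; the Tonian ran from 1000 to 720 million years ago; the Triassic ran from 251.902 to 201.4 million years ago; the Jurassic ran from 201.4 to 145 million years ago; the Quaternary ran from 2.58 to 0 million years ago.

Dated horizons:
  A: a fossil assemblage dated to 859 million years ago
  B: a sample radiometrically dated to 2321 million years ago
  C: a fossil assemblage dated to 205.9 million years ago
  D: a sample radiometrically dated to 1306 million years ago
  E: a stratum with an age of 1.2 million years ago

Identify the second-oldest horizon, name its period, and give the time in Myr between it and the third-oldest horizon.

D, in the Ectasian; 447 million years to A

Larger Ma means older, so oldest first: B 2321 > D 1306 > A 859 > C 205.9 > E 1.2.
Counting 2 along gives D (1306 Ma); the excerpt puts that inside the Ectasian, 1400–1200 Ma.
Next in line is A (859 Ma), and 1306 − 859 = 447 Myr.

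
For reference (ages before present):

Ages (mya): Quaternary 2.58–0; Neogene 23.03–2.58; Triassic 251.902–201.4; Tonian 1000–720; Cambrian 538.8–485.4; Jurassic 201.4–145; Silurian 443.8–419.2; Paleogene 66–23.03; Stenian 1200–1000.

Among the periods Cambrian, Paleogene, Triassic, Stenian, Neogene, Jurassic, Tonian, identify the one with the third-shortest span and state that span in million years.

Triassic, 50.502 million years

Start − end for each: Cambrian 538.8 − 485.4 = 53.4; Paleogene 66 − 23.03 = 42.97; Triassic 251.902 − 201.4 = 50.502; Stenian 1200 − 1000 = 200; Neogene 23.03 − 2.58 = 20.45; Jurassic 201.4 − 145 = 56.4; Tonian 1000 − 720 = 280.
Ranking these from shortest: Neogene < Paleogene < Triassic < Cambrian < Jurassic < Stenian < Tonian.
Position 3 in that ranking is Triassic, which lasted 50.502 Myr.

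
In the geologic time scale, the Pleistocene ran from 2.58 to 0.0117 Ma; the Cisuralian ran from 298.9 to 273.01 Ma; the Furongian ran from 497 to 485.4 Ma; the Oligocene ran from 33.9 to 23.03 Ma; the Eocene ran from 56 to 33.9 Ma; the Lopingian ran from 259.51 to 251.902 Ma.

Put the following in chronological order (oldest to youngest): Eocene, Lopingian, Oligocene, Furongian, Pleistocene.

Furongian → Lopingian → Eocene → Oligocene → Pleistocene

Read off each span (Ma): Eocene 56–33.9; Lopingian 259.51–251.902; Oligocene 33.9–23.03; Furongian 497–485.4; Pleistocene 2.58–0.0117.
Larger Ma is older, so oldest→youngest is Furongian, Lopingian, Eocene, Oligocene, Pleistocene.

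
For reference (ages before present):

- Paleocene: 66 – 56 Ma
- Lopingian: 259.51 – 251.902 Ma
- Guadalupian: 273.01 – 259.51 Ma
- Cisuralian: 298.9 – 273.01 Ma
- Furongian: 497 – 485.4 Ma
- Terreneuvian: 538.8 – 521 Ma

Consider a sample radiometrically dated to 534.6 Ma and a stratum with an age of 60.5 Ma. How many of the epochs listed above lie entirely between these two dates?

The older date is 534.6 Ma and the younger is 60.5 Ma.
Epochs with start < 534.6 and end > 60.5 Ma: Furongian (497–485.4), Cisuralian (298.9–273.01), Guadalupian (273.01–259.51), Lopingian (259.51–251.902).
That is 4 complete epochs.

4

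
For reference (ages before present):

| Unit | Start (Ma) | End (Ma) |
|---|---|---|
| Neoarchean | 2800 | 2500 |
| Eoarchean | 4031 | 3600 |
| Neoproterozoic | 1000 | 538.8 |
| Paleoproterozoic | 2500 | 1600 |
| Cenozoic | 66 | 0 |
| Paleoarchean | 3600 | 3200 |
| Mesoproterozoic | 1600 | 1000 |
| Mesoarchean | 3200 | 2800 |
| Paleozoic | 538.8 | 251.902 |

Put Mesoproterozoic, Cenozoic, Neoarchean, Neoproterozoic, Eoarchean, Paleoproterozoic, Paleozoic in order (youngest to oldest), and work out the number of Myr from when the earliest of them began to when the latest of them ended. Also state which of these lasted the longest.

From the excerpt: Mesoproterozoic 1600–1000; Cenozoic 66–0; Neoarchean 2800–2500; Neoproterozoic 1000–538.8; Eoarchean 4031–3600; Paleoproterozoic 2500–1600; Paleozoic 538.8–251.902 (Ma).
Larger Ma is earlier, so the oldest is Eoarchean and the youngest is Cenozoic; youngest to oldest: Cenozoic, Paleozoic, Neoproterozoic, Mesoproterozoic, Paleoproterozoic, Neoarchean, Eoarchean.
Oldest start 4031 minus youngest end 0 gives 4031 Myr overall.
Individual lengths (start − end): Paleoproterozoic 900; Mesoproterozoic 600; Neoproterozoic 461.2; Cenozoic 66; Paleozoic 286.898; Neoarchean 300; Eoarchean 431. The largest is Paleoproterozoic at 900 Myr.

Cenozoic → Paleozoic → Neoproterozoic → Mesoproterozoic → Paleoproterozoic → Neoarchean → Eoarchean; total span 4031 Myr; longest is Paleoproterozoic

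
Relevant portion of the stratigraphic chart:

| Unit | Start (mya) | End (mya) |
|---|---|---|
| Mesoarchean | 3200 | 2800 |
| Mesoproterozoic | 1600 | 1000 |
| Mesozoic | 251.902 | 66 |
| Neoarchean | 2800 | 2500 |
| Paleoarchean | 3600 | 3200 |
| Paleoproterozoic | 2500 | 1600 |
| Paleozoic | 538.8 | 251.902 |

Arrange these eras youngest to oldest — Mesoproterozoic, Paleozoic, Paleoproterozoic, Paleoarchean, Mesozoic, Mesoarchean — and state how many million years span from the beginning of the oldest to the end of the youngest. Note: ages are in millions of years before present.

Mesozoic → Paleozoic → Mesoproterozoic → Paleoproterozoic → Mesoarchean → Paleoarchean; total span 3534 Myr

From the excerpt: Mesoproterozoic 1600–1000; Paleozoic 538.8–251.902; Paleoproterozoic 2500–1600; Paleoarchean 3600–3200; Mesozoic 251.902–66; Mesoarchean 3200–2800 (Ma).
Larger Ma is earlier, so the oldest is Paleoarchean and the youngest is Mesozoic; youngest to oldest: Mesozoic, Paleozoic, Mesoproterozoic, Paleoproterozoic, Mesoarchean, Paleoarchean.
Oldest start 3600 minus youngest end 66 gives 3534 Myr overall.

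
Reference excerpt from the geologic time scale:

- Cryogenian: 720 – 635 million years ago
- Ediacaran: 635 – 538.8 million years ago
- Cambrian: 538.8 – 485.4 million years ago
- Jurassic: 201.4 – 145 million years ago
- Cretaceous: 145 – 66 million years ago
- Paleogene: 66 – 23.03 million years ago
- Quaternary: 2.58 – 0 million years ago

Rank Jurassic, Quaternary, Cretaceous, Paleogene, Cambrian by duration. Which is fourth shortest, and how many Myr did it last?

Jurassic, 56.4 million years

Start − end for each: Jurassic 201.4 − 145 = 56.4; Quaternary 2.58 − 0 = 2.58; Cretaceous 145 − 66 = 79; Paleogene 66 − 23.03 = 42.97; Cambrian 538.8 − 485.4 = 53.4.
Ranking these from shortest: Quaternary < Paleogene < Cambrian < Jurassic < Cretaceous.
Position 4 in that ranking is Jurassic, which lasted 56.4 Myr.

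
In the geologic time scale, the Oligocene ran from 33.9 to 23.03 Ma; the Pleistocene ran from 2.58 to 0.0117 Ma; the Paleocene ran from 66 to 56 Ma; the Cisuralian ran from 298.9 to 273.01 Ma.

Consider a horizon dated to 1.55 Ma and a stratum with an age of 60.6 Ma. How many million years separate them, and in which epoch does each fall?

59.05 million years apart; the first in the Pleistocene, the second in the Paleocene

Elapsed time: 60.6 − 1.55 = 59.05 Myr.
1.55 Ma lies within 2.58–0.0117 Ma: Pleistocene.
60.6 Ma lies within 66–56 Ma: Paleocene.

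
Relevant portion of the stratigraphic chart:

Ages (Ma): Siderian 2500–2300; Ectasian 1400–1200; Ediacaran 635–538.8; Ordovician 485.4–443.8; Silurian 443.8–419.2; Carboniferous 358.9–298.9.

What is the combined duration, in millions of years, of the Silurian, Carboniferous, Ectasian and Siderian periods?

484.6 million years

Each duration: Silurian = 24.6; Carboniferous = 60; Ectasian = 200; Siderian = 200.
Sum: 24.6 + 60 + 200 + 200 = 484.6 Myr.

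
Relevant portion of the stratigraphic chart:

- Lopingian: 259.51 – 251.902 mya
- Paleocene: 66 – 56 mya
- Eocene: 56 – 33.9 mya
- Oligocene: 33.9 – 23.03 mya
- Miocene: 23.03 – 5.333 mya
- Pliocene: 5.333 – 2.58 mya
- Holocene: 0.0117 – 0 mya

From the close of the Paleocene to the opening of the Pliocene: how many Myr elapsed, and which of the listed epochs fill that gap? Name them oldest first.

50.667 million years; Eocene, Oligocene, Miocene

The Paleocene closes at 56 Ma and the Pliocene opens at 5.333 Ma, so the interval is 56 − 5.333 = 50.667 Myr.
An epoch fits inside if it starts at or after 56 Ma and ends at or before 5.333 Ma; oldest first that gives Eocene, Oligocene, Miocene.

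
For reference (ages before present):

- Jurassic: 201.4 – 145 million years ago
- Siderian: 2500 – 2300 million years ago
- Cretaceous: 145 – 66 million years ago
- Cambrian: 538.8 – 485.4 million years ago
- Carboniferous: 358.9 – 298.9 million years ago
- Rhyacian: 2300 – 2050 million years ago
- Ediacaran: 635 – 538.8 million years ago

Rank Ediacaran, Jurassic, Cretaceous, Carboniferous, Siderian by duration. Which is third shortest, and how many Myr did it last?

Durations: Ediacaran 96.2; Jurassic 56.4; Cretaceous 79; Carboniferous 60; Siderian 200 Myr.
Sorted shortest-first: Jurassic (56.4), Carboniferous (60), Cretaceous (79), Ediacaran (96.2), Siderian (200).
The third shortest is Cretaceous at 79 Myr.

Cretaceous, 79 million years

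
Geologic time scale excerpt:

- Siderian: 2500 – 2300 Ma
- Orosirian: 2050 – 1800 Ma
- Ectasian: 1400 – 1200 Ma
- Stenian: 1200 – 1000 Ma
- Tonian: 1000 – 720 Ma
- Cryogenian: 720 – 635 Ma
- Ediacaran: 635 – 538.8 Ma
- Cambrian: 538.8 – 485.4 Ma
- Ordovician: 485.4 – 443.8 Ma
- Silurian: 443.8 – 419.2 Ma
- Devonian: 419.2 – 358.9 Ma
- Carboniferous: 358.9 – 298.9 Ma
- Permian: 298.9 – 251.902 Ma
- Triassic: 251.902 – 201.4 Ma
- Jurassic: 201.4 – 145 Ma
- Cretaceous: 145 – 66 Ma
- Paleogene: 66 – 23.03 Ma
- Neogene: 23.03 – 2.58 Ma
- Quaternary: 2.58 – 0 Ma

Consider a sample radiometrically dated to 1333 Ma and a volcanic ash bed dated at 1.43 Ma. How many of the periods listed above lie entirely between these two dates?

The older date is 1333 Ma and the younger is 1.43 Ma.
Periods with start < 1333 and end > 1.43 Ma: Stenian (1200–1000), Tonian (1000–720), Cryogenian (720–635), Ediacaran (635–538.8), Cambrian (538.8–485.4), Ordovician (485.4–443.8), Silurian (443.8–419.2), Devonian (419.2–358.9), Carboniferous (358.9–298.9), Permian (298.9–251.902), Triassic (251.902–201.4), Jurassic (201.4–145), Cretaceous (145–66), Paleogene (66–23.03), Neogene (23.03–2.58).
That is 15 complete periods.

15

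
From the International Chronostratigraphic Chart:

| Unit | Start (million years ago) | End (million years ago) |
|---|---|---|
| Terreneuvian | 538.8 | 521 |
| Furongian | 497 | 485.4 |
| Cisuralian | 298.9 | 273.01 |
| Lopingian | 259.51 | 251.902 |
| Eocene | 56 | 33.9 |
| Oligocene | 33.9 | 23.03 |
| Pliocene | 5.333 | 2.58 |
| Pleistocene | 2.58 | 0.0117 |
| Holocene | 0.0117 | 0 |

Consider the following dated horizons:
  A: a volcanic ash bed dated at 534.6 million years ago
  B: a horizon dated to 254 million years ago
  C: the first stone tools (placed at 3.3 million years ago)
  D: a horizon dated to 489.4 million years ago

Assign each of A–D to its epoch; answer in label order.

A — Terreneuvian; B — Lopingian; C — Pliocene; D — Furongian

Match each age against the start–end ranges in the excerpt: A = 534.6 Ma → Terreneuvian (538.8–521); B = 254 Ma → Lopingian (259.51–251.902); C = 3.3 Ma → Pliocene (5.333–2.58); D = 489.4 Ma → Furongian (497–485.4).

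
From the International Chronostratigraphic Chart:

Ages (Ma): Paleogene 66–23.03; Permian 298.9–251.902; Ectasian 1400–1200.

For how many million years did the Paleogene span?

66 − 23.03 = 42.97 million years.

42.97 million years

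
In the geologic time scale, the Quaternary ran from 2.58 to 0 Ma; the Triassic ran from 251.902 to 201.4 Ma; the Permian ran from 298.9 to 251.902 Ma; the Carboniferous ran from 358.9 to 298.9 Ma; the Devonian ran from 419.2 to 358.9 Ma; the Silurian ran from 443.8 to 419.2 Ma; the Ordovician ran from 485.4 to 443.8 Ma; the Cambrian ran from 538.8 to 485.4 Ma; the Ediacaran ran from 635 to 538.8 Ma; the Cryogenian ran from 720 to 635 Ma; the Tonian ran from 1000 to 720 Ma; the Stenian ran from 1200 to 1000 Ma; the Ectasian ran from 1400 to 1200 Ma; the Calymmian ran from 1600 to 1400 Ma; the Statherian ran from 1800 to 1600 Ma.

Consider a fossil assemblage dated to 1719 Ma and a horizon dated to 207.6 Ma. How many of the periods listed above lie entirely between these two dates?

1719 Ma sits inside the Statherian (1800–1600) and 207.6 Ma inside the Triassic (251.902–201.4); neither of those is wholly between the two dates.
The listed periods lying completely between them are Calymmian, Ectasian, Stenian, Tonian, Cryogenian, Ediacaran, Cambrian, Ordovician, Silurian, Devonian, Carboniferous, Permian — 12 in all.

12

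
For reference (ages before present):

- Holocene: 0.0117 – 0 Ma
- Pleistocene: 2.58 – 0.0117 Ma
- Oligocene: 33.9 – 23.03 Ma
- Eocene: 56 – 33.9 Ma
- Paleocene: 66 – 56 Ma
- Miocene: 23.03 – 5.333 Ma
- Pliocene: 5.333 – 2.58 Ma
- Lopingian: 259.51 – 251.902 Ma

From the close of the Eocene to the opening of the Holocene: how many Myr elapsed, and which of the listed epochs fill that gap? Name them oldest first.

33.8883 million years; Oligocene, Miocene, Pliocene, Pleistocene

The Eocene closes at 33.9 Ma and the Holocene opens at 0.0117 Ma, so the interval is 33.9 − 0.0117 = 33.8883 Myr.
An epoch fits inside if it starts at or after 33.9 Ma and ends at or before 0.0117 Ma; oldest first that gives Oligocene, Miocene, Pliocene, Pleistocene.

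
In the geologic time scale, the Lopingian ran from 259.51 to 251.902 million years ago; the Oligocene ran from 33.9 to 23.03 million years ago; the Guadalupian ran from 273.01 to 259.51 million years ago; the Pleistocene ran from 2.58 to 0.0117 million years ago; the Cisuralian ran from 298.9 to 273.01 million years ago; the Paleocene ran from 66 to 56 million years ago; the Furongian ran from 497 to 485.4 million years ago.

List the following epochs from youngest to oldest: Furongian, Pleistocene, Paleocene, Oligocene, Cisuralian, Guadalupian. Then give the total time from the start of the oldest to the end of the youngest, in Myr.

Pleistocene, Oligocene, Paleocene, Guadalupian, Cisuralian, Furongian; total span 496.9883 Myr

Start ages (Ma): Furongian 497, Cisuralian 298.9, Guadalupian 273.01, Paleocene 66, Oligocene 33.9, Pleistocene 2.58.
Ordered youngest to oldest: Pleistocene, Oligocene, Paleocene, Guadalupian, Cisuralian, Furongian.
Span = 497 − 0.0117 = 496.9883 Myr.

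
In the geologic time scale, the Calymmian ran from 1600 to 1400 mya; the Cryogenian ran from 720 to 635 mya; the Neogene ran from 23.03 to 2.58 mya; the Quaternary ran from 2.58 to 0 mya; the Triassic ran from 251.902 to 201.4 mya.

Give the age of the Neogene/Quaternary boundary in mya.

2.58 mya

The Neogene ends and the Quaternary begins at 2.58 mya.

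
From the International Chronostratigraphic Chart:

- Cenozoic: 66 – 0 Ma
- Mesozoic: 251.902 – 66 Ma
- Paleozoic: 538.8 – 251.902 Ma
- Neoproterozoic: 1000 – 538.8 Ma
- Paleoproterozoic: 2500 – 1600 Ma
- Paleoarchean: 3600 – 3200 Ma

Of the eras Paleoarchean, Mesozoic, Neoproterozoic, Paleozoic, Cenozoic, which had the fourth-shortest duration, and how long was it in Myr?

Start − end for each: Paleoarchean 3600 − 3200 = 400; Mesozoic 251.902 − 66 = 185.902; Neoproterozoic 1000 − 538.8 = 461.2; Paleozoic 538.8 − 251.902 = 286.898; Cenozoic 66 − 0 = 66.
Ranking these from shortest: Cenozoic < Mesozoic < Paleozoic < Paleoarchean < Neoproterozoic.
Position 4 in that ranking is Paleoarchean, which lasted 400 Myr.

Paleoarchean, 400 million years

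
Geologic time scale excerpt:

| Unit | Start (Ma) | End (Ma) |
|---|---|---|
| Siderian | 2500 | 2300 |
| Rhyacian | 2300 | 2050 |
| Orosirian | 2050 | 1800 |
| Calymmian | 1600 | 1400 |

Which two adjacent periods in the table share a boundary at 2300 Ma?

Siderian and Rhyacian

The Siderian ends at 2300 Ma and the Rhyacian begins at 2300 Ma, so they share that boundary.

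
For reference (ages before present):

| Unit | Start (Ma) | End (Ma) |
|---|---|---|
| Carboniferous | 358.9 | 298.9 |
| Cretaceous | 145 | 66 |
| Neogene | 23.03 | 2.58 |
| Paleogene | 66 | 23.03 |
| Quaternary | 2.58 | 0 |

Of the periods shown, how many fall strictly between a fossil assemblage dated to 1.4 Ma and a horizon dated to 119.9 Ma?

2

The older date is 119.9 Ma and the younger is 1.4 Ma.
Periods with start < 119.9 and end > 1.4 Ma: Paleogene (66–23.03), Neogene (23.03–2.58).
That is 2 complete periods.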